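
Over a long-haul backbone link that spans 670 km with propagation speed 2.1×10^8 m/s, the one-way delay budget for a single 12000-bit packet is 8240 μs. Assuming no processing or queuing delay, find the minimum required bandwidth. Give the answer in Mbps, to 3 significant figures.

2.38 Mbps

Propagation delay = 670000 / 210000000 = 3190.48 μs.
Transmission budget = 8240 − 3190.48 = 5049.52 μs.
R ≥ L / t_tx = 12000 bits / 0.00504952 s = 2.38 Mbps.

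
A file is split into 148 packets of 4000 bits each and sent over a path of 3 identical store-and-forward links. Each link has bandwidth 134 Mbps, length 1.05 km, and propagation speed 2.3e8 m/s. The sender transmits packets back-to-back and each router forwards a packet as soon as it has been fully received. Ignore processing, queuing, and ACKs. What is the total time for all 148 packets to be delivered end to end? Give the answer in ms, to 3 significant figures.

4.49 ms

Per-hop transmission t_tx = L/R = 4000/134000000 = 0.0298507 ms.
Per-hop propagation t_prop = 1050/2.3e+08 = 0.00456522 ms.
Pipeline fill: first packet needs 3·t_tx to clear all hops; remaining 147 packets each add one t_tx.
Total = (3+148-1)·t_tx + 3·t_prop = 150·0.0298507 + 3·0.00456522 = 4.49 ms.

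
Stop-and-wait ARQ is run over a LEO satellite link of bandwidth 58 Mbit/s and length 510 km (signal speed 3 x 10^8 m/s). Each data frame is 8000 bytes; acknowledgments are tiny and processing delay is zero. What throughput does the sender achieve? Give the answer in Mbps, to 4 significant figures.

14.21 Mbps

t_tx = L/R = 64000/58000000 = 0.00110345 s.
t_prop = 510000/300000000 = 0.0017 s; RTT = 0.0034 s.
Cycle = t_tx + RTT = 0.00450345 s.
Throughput = L / cycle = 64000 / 0.00450345 = 14.21 Mbps.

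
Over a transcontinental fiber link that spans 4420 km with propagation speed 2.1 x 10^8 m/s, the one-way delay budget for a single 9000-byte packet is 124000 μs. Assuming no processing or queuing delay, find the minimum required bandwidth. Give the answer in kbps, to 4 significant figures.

L = 72000 bits.
Propagation delay = 4420000 / 210000000 = 21047.6 μs.
Transmission budget = 124000 − 21047.6 = 102952 μs.
R ≥ L / t_tx = 72000 bits / 0.102952 s = 699.4 kbps.

699.4 kbps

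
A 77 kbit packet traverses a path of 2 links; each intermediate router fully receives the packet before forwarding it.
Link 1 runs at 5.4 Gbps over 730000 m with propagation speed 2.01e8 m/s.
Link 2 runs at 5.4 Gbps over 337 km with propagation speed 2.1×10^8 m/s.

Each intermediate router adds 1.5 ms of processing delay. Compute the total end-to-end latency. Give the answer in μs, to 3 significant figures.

6770 μs

L = 77000 bits.
Transmission delay per hop = L/R = 77000/5400000000 = 14.2593 μs; 2 hops → 28.5185 μs.
Propagation delays (d/s per hop): 3631.84, 1604.76 μs; sum = 5236.6 μs.
Processing at 1 router(s): 1 × 1.5 ms = 1500 μs.
End-to-end = 6770 μs.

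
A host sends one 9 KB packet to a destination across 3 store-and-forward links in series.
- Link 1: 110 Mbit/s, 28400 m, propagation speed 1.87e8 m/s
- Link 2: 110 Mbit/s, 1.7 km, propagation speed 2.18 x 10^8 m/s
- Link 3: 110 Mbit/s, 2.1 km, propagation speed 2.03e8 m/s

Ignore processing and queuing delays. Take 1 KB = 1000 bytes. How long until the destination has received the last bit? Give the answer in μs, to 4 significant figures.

L = 72000 bits.
Transmission delay per hop = L/R = 72000/110000000 = 654.545 μs; 3 hops → 1963.64 μs.
Propagation delays (d/s per hop): 151.872, 7.79817, 10.3448 μs; sum = 170.015 μs.
End-to-end = 2134 μs.

2134 μs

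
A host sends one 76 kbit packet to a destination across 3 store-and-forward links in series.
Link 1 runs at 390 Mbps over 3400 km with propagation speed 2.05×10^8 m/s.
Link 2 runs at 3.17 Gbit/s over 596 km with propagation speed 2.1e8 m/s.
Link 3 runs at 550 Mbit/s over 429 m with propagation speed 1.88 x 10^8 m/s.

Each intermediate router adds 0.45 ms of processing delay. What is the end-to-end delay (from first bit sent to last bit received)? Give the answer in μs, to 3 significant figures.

L = 76000 bits.
Transmission delays (L/R per hop): 194.872, 23.9748, 138.182 μs; sum = 357.028 μs.
Propagation delays (d/s per hop): 16585.4, 2838.1, 2.28191 μs; sum = 19425.7 μs.
Processing at 2 router(s): 2 × 0.45 ms = 900 μs.
End-to-end = 20700 μs.

20700 μs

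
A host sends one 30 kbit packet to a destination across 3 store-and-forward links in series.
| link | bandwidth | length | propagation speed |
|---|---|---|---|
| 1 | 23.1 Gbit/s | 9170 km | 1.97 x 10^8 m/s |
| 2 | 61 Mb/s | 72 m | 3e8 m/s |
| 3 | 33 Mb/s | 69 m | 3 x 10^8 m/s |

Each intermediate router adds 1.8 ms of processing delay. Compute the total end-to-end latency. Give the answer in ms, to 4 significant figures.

51.55 ms

L = 30000 bits.
Transmission delays (L/R per hop): 0.0012987, 0.491803, 0.909091 ms; sum = 1.40219 ms.
Propagation delays (d/s per hop): 46.5482, 0.00024, 0.00023 ms; sum = 46.5487 ms.
Processing at 2 router(s): 2 × 1.8 ms = 3.6 ms.
End-to-end = 51.55 ms.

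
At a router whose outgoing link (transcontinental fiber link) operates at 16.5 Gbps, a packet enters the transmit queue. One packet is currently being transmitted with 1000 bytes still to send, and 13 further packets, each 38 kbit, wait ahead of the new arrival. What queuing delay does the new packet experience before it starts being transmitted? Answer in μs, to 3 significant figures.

Each queued packet: L/R = 38000/16500000000 = 2.30303 μs.
13 queued → 29.9394 μs.
Plus remaining 8000 bits of current packet: 0.484848 μs.
Queuing delay = 30.4 μs.

30.4 μs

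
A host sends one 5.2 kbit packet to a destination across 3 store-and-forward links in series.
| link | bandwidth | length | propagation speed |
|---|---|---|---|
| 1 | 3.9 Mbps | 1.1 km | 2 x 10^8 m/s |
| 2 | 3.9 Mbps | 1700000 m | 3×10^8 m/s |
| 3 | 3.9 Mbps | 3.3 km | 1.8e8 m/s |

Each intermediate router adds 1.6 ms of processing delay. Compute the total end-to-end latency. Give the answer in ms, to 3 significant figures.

12.9 ms

L = 5200 bits.
Transmission delay per hop = L/R = 5200/3900000 = 1.33333 ms; 3 hops → 4 ms.
Propagation delays (d/s per hop): 0.0055, 5.66667, 0.0183333 ms; sum = 5.6905 ms.
Processing at 2 router(s): 2 × 1.6 ms = 3.2 ms.
End-to-end = 12.9 ms.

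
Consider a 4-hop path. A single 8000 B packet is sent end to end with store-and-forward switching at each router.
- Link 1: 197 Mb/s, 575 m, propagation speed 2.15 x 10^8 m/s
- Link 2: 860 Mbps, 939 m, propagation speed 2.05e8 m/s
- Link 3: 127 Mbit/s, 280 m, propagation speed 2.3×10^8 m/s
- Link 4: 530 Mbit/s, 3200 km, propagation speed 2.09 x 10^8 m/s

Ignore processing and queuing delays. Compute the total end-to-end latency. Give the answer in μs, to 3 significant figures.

16300 μs

L = 8000 × 8 = 64000 bits.
Transmission delays (L/R per hop): 324.873, 74.4186, 503.937, 120.755 μs; sum = 1023.98 μs.
Propagation delays (d/s per hop): 2.67442, 4.58049, 1.21739, 15311 μs; sum = 15319.5 μs.
End-to-end = 16300 μs.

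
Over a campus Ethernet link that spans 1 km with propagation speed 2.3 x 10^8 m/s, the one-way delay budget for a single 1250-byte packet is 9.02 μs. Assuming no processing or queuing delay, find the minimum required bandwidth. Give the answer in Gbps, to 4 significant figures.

L = 10000 bits.
Propagation delay = 1000 / 2.3e+08 = 4.34783 μs.
Transmission budget = 9.02 − 4.34783 = 4.67217 μs.
R ≥ L / t_tx = 10000 bits / 4.67217e-06 s = 2.140 Gbps.

2.140 Gbps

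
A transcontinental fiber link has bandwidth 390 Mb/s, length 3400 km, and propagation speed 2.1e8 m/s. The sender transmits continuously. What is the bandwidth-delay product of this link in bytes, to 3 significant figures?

Propagation delay = 3400000 / 210000000 = 0.0161905 s.
BDP = R × t_prop = 390000000 × 0.0161905 = 6314290 bits.
In bytes: 6314290/8 = 789000 bytes.

789000 bytes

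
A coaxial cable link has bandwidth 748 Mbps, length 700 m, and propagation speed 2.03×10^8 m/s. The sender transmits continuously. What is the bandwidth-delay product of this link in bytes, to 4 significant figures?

322.4 bytes

Propagation delay = 700 / 2.03e+08 = 3.44828e-06 s.
BDP = R × t_prop = 748000000 × 3.44828e-06 = 2579.31 bits.
In bytes: 2579.31/8 = 322.4 bytes.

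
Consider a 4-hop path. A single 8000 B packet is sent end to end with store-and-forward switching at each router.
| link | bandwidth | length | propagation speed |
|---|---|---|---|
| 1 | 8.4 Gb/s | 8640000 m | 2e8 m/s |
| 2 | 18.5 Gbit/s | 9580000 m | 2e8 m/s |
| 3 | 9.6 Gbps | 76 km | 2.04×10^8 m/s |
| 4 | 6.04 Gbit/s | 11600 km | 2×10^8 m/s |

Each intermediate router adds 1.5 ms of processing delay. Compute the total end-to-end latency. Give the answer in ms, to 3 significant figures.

L = 8000 × 8 = 64000 bits.
Transmission delays (L/R per hop): 0.00761905, 0.00345946, 0.00666667, 0.010596 ms; sum = 0.0283412 ms.
Propagation delays (d/s per hop): 43.2, 47.9, 0.372549, 58 ms; sum = 149.473 ms.
Processing at 3 router(s): 3 × 1.5 ms = 4.5 ms.
End-to-end = 154 ms.

154 ms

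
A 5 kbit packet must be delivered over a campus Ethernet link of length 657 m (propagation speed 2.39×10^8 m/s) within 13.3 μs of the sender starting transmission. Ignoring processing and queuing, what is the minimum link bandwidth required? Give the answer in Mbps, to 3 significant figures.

474 Mbps

Propagation delay = 657 / 239000000 = 2.74895 μs.
Transmission budget = 13.3 − 2.74895 = 10.551 μs.
R ≥ L / t_tx = 5000 bits / 1.0551e-05 s = 474 Mbps.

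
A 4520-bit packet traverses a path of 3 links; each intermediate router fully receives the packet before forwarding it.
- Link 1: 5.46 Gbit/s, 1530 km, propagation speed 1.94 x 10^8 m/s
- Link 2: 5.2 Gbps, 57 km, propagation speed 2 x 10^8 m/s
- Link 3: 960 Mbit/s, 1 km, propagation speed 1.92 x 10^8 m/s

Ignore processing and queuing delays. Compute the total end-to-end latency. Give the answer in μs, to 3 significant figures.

Transmission delays (L/R per hop): 0.827839, 0.869231, 4.70833 μs; sum = 6.4054 μs.
Propagation delays (d/s per hop): 7886.6, 285, 5.20833 μs; sum = 8176.81 μs.
End-to-end = 8180 μs.

8180 μs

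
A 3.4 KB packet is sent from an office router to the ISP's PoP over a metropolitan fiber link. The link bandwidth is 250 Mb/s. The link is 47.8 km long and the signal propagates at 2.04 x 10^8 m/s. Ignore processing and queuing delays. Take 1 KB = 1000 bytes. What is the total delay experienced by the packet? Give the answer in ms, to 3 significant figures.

L = 27200 bits.
Transmission delay = L/R = 27200 / 250000000 = 0.1088 ms.
Propagation delay = d/s = 47800 m / 204000000 m/s = 0.234314 ms.
Total = 0.343 ms.

0.343 ms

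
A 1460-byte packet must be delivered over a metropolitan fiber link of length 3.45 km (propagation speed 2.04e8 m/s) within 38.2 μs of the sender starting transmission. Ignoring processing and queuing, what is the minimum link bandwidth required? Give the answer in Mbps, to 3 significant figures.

L = 11680 bits.
Propagation delay = 3450 / 204000000 = 16.9118 μs.
Transmission budget = 38.2 − 16.9118 = 21.2882 μs.
R ≥ L / t_tx = 11680 bits / 2.12882e-05 s = 549 Mbps.

549 Mbps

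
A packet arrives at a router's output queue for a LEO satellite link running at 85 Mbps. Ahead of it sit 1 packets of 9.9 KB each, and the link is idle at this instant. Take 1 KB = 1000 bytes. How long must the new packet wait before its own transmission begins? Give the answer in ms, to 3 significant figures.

0.932 ms

Each queued packet: L/R = 79200/85000000 = 0.931765 ms.
1 queued → 0.931765 ms.
Queuing delay = 0.932 ms.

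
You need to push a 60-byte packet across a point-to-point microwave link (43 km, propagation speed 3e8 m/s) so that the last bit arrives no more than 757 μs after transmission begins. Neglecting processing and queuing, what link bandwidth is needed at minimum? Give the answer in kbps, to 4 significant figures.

L = 480 bits.
Propagation delay = 43000 / 300000000 = 143.333 μs.
Transmission budget = 757 − 143.333 = 613.667 μs.
R ≥ L / t_tx = 480 bits / 0.000613667 s = 782.2 kbps.

782.2 kbps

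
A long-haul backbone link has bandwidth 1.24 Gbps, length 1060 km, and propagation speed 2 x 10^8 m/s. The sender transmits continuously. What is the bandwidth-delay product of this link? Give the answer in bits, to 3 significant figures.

6570000 bits

Propagation delay = 1060000 / 200000000 = 0.0053 s.
BDP = R × t_prop = 1240000000 × 0.0053 = 6572000 bits.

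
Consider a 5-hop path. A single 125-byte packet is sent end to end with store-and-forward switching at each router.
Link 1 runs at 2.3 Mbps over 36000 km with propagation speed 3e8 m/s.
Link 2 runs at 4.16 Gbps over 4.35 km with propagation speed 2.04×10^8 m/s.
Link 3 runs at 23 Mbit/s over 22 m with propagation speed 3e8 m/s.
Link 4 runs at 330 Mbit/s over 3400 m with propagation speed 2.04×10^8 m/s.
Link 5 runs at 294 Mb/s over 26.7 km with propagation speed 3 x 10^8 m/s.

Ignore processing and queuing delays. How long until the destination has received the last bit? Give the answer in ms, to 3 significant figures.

L = 125 × 8 = 1000 bits.
Transmission delays (L/R per hop): 0.434783, 0.000240385, 0.0434783, 0.0030303, 0.00340136 ms; sum = 0.484933 ms.
Propagation delays (d/s per hop): 120, 0.0213235, 7.33333e-05, 0.0166667, 0.089 ms; sum = 120.127 ms.
End-to-end = 121 ms.

121 ms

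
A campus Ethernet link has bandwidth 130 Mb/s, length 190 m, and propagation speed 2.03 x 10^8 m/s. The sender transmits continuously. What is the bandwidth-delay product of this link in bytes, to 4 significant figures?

Propagation delay = 190 / 2.03e+08 = 9.35961e-07 s.
BDP = R × t_prop = 130000000 × 9.35961e-07 = 121.675 bits.
In bytes: 121.675/8 = 15.21 bytes.

15.21 bytes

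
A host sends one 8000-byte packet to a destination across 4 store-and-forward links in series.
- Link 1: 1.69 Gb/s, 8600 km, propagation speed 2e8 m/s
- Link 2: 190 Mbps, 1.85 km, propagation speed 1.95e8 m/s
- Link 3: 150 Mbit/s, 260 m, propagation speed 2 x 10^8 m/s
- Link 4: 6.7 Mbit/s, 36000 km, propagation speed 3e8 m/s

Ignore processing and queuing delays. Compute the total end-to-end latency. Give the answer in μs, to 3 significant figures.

173000 μs

L = 8000 × 8 = 64000 bits.
Transmission delays (L/R per hop): 37.8698, 336.842, 426.667, 9552.24 μs; sum = 10353.6 μs.
Propagation delays (d/s per hop): 43000, 9.48718, 1.3, 120000 μs; sum = 163011 μs.
End-to-end = 173000 μs.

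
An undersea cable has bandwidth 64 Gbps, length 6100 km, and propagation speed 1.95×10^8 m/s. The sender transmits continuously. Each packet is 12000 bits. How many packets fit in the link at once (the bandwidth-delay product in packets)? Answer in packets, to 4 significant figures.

166800 packets

Propagation delay = 6100000 / 195000000 = 0.0312821 s.
BDP = R × t_prop = 64000000000 × 0.0312821 = 2002050000 bits.
In packets of 12000 bits: 166800 packets.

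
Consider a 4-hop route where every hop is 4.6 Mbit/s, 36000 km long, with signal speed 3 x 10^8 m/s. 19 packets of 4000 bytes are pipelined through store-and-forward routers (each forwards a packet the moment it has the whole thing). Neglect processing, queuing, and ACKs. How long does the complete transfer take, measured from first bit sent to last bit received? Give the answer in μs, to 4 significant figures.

Per-hop transmission t_tx = L/R = 32000/4600000 = 6956.52 μs.
Per-hop propagation t_prop = 36000000/300000000 = 120000 μs.
Pipeline fill: first packet needs 4·t_tx to clear all hops; remaining 18 packets each add one t_tx.
Total = (4+19-1)·t_tx + 4·t_prop = 22·6956.52 + 4·120000 = 633000 μs.

633000 μs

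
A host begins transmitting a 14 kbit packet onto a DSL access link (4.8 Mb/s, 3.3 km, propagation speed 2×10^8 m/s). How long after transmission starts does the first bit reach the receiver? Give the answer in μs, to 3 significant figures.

First bit experiences only propagation delay: d/s = 3300/200000000 = 16.5 μs.

16.5 μs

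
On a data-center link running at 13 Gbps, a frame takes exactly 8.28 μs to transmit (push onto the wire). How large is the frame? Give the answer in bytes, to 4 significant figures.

L = R × t_tx = 13000000000 b/s × 8.28e-06 s = 107640 bits.
In bytes: 107640 / 8 = 13460 bytes.

13460 bytes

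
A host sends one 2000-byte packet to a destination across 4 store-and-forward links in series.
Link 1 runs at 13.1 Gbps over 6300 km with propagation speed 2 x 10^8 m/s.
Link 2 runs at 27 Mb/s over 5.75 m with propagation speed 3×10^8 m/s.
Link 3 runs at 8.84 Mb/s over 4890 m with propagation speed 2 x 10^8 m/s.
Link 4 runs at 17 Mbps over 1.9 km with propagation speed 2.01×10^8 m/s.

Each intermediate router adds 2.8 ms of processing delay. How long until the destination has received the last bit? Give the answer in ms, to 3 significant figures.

L = 2000 × 8 = 16000 bits.
Transmission delays (L/R per hop): 0.00122137, 0.592593, 1.80995, 0.941176 ms; sum = 3.34495 ms.
Propagation delays (d/s per hop): 31.5, 1.91667e-05, 0.02445, 0.00945274 ms; sum = 31.5339 ms.
Processing at 3 router(s): 3 × 2.8 ms = 8.4 ms.
End-to-end = 43.3 ms.

43.3 ms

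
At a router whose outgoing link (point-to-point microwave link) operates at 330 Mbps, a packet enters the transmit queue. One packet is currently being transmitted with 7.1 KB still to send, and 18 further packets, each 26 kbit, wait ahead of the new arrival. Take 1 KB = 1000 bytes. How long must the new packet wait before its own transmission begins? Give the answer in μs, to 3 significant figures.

Each queued packet: L/R = 26000/330000000 = 78.7879 μs.
18 queued → 1418.18 μs.
Plus remaining 56800 bits of current packet: 172.121 μs.
Queuing delay = 1590 μs.

1590 μs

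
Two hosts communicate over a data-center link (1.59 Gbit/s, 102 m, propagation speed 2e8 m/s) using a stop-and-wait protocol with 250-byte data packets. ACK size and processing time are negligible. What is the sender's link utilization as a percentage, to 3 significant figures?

t_tx = L/R = 2000/1590000000 = 1.25786e-06 s.
t_prop = 102/200000000 = 5.1e-07 s; RTT = 1.02e-06 s.
Cycle = t_tx + RTT = 2.27786e-06 s.
Utilization = t_tx / cycle = 1.25786e-06/2.27786e-06 = 55.2 %.

55.2 %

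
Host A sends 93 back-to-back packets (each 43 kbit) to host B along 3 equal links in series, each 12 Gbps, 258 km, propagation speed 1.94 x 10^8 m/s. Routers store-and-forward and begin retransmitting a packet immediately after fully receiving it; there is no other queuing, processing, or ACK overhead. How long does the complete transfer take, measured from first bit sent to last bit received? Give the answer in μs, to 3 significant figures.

4330 μs

Per-hop transmission t_tx = L/R = 43000/12000000000 = 3.58333 μs.
Per-hop propagation t_prop = 258000/194000000 = 1329.9 μs.
Pipeline fill: first packet needs 3·t_tx to clear all hops; remaining 92 packets each add one t_tx.
Total = (3+93-1)·t_tx + 3·t_prop = 95·3.58333 + 3·1329.9 = 4330 μs.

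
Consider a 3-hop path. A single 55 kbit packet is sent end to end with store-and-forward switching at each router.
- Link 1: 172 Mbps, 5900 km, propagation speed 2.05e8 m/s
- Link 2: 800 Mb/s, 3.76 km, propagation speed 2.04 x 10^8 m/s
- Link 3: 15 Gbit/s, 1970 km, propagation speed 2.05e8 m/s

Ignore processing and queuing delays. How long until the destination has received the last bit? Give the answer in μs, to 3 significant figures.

L = 55000 bits.
Transmission delays (L/R per hop): 319.767, 68.75, 3.66667 μs; sum = 392.184 μs.
Propagation delays (d/s per hop): 28780.5, 18.4314, 9609.76 μs; sum = 38408.7 μs.
End-to-end = 38800 μs.

38800 μs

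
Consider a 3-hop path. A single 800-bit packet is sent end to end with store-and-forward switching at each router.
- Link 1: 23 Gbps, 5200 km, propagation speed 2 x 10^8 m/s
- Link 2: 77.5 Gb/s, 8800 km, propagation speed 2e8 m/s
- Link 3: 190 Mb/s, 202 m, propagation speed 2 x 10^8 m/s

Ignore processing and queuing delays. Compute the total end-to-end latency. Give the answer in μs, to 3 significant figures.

70000 μs

Transmission delays (L/R per hop): 0.0347826, 0.0103226, 4.21053 μs; sum = 4.25563 μs.
Propagation delays (d/s per hop): 26000, 44000, 1.01 μs; sum = 70001 μs.
End-to-end = 70000 μs.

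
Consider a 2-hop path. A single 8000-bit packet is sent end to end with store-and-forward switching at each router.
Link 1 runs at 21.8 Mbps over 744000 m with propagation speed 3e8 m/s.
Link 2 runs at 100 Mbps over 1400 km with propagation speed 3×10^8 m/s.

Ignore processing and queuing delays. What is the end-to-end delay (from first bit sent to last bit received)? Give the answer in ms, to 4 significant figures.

Transmission delays (L/R per hop): 0.366972, 0.08 ms; sum = 0.446972 ms.
Propagation delays (d/s per hop): 2.48, 4.66667 ms; sum = 7.14667 ms.
End-to-end = 7.594 ms.

7.594 ms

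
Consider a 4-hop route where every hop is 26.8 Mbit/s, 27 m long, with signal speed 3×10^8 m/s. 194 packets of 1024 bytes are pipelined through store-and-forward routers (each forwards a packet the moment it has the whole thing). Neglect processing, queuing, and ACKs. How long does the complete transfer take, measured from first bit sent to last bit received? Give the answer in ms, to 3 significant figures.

60.2 ms

Per-hop transmission t_tx = L/R = 8192/26800000 = 0.305672 ms.
Per-hop propagation t_prop = 27/300000000 = 9e-05 ms.
Pipeline fill: first packet needs 4·t_tx to clear all hops; remaining 193 packets each add one t_tx.
Total = (4+194-1)·t_tx + 4·t_prop = 197·0.305672 + 4·9e-05 = 60.2 ms.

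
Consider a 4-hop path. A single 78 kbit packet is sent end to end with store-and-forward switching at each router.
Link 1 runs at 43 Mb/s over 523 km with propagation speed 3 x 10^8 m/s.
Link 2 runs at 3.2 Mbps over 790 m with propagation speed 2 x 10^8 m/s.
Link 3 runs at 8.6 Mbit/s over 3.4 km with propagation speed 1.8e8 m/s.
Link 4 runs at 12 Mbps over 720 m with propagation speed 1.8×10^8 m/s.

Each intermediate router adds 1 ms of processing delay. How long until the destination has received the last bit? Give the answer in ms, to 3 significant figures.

L = 78000 bits.
Transmission delays (L/R per hop): 1.81395, 24.375, 9.06977, 6.5 ms; sum = 41.7587 ms.
Propagation delays (d/s per hop): 1.74333, 0.00395, 0.0188889, 0.004 ms; sum = 1.77017 ms.
Processing at 3 router(s): 3 × 1 ms = 3 ms.
End-to-end = 46.5 ms.

46.5 ms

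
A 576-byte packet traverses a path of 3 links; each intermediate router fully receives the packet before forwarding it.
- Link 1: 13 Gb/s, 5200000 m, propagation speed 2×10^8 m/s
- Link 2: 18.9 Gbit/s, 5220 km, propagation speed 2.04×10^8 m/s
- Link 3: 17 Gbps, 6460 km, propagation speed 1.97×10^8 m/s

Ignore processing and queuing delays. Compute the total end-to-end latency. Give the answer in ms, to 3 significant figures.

L = 576 × 8 = 4608 bits.
Transmission delays (L/R per hop): 0.000354462, 0.00024381, 0.000271059 ms; sum = 0.00086933 ms.
Propagation delays (d/s per hop): 26, 25.5882, 32.7919 ms; sum = 84.3801 ms.
End-to-end = 84.4 ms.

84.4 ms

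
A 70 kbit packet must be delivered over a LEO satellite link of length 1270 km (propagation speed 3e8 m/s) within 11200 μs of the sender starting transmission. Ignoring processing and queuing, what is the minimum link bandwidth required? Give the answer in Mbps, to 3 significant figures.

10.0 Mbps

Propagation delay = 1270000 / 300000000 = 4233.33 μs.
Transmission budget = 11200 − 4233.33 = 6966.67 μs.
R ≥ L / t_tx = 70000 bits / 0.00696667 s = 10.0 Mbps.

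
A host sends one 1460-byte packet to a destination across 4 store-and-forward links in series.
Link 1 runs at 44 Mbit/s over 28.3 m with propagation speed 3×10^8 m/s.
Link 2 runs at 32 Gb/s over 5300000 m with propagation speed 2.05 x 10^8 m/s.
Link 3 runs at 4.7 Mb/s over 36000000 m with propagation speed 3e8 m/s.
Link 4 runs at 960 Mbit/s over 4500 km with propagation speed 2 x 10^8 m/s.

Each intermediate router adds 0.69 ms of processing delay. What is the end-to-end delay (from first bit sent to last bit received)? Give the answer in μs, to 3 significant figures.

L = 1460 × 8 = 11680 bits.
Transmission delays (L/R per hop): 265.455, 0.365, 2485.11, 12.1667 μs; sum = 2763.09 μs.
Propagation delays (d/s per hop): 0.0943333, 25853.7, 120000, 22500 μs; sum = 168354 μs.
Processing at 3 router(s): 3 × 0.69 ms = 2070 μs.
End-to-end = 173000 μs.

173000 μs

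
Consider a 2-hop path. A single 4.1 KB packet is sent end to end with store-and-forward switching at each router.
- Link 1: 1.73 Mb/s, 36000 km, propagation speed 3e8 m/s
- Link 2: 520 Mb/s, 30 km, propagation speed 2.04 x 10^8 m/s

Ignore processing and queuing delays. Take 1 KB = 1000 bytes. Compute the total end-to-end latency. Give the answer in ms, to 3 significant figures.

L = 32800 bits.
Transmission delays (L/R per hop): 18.9595, 0.0630769 ms; sum = 19.0226 ms.
Propagation delays (d/s per hop): 120, 0.147059 ms; sum = 120.147 ms.
End-to-end = 139 ms.

139 ms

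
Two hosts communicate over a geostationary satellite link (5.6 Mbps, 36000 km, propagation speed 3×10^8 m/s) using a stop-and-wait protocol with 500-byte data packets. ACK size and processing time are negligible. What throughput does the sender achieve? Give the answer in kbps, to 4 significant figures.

16.62 kbps

t_tx = L/R = 4000/5600000 = 0.000714286 s.
t_prop = 36000000/300000000 = 0.12 s; RTT = 0.24 s.
Cycle = t_tx + RTT = 0.240714 s.
Throughput = L / cycle = 4000 / 0.240714 = 16.62 kbps.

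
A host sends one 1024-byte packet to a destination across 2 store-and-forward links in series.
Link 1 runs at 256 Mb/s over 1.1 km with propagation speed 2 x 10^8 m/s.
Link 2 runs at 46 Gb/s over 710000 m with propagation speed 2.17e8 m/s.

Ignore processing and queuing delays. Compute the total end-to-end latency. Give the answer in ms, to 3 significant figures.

L = 1024 × 8 = 8192 bits.
Transmission delays (L/R per hop): 0.032, 0.000178087 ms; sum = 0.0321781 ms.
Propagation delays (d/s per hop): 0.0055, 3.27189 ms; sum = 3.27739 ms.
End-to-end = 3.31 ms.

3.31 ms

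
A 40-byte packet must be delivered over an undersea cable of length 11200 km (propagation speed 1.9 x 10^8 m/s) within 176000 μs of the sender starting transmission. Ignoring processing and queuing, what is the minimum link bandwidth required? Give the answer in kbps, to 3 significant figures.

2.73 kbps

L = 320 bits.
Propagation delay = 11200000 / 190000000 = 58947.4 μs.
Transmission budget = 176000 − 58947.4 = 117053 μs.
R ≥ L / t_tx = 320 bits / 0.117053 s = 2.73 kbps.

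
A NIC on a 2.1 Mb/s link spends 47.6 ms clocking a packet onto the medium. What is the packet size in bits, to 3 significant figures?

100000 bits

L = R × t_tx = 2100000 b/s × 0.0476 s = 99960 bits.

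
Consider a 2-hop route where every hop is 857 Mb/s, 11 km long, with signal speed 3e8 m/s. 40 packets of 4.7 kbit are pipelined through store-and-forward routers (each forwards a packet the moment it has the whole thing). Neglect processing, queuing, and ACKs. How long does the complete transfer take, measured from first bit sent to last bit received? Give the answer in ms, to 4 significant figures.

Per-hop transmission t_tx = L/R = 4700/857000000 = 0.00548425 ms.
Per-hop propagation t_prop = 11000/300000000 = 0.0366667 ms.
Pipeline fill: first packet needs 2·t_tx to clear all hops; remaining 39 packets each add one t_tx.
Total = (2+40-1)·t_tx + 2·t_prop = 41·0.00548425 + 2·0.0366667 = 0.2982 ms.

0.2982 ms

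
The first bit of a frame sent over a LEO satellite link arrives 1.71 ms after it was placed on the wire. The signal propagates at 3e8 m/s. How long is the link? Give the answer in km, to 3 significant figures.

513 km

d = s × t_prop = 300000000 × 0.00171 = 513 km.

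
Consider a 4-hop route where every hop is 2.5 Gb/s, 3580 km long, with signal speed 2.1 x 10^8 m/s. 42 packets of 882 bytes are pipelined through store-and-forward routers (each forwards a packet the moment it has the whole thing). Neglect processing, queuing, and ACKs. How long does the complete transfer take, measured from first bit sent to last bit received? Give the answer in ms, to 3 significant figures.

Per-hop transmission t_tx = L/R = 7056/2500000000 = 0.0028224 ms.
Per-hop propagation t_prop = 3580000/210000000 = 17.0476 ms.
Pipeline fill: first packet needs 4·t_tx to clear all hops; remaining 41 packets each add one t_tx.
Total = (4+42-1)·t_tx + 4·t_prop = 45·0.0028224 + 4·17.0476 = 68.3 ms.

68.3 ms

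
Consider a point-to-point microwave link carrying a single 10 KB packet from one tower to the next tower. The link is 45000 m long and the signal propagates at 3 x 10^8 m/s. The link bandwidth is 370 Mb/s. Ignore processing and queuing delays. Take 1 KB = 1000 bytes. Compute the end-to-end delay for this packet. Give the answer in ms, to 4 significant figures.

L = 80000 bits.
Transmission delay = L/R = 80000 / 370000000 = 0.216216 ms.
Propagation delay = d/s = 45000 m / 300000000 m/s = 0.15 ms.
Total = 0.3662 ms.

0.3662 ms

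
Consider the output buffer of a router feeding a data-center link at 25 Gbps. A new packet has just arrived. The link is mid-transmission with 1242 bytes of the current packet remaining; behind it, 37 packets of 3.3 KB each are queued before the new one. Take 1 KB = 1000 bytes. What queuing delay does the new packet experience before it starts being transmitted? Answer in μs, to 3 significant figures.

Each queued packet: L/R = 26400/25000000000 = 1.056 μs.
37 queued → 39.072 μs.
Plus remaining 9936 bits of current packet: 0.39744 μs.
Queuing delay = 39.5 μs.

39.5 μs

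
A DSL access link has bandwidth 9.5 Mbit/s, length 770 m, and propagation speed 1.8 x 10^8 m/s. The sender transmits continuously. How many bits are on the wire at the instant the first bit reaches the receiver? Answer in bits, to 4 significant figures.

Propagation delay = 770 / 180000000 = 4.27778e-06 s.
BDP = R × t_prop = 9500000 × 4.27778e-06 = 40.6389 bits.

40.64 bits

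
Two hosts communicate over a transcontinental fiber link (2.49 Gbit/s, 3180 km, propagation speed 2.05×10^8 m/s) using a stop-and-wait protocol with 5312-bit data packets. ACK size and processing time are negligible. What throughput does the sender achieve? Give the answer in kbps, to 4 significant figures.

171.2 kbps

t_tx = L/R = 5312/2490000000 = 2.13333e-06 s.
t_prop = 3180000/2.05e+08 = 0.0155122 s; RTT = 0.0310244 s.
Cycle = t_tx + RTT = 0.0310265 s.
Throughput = L / cycle = 5312 / 0.0310265 = 171.2 kbps.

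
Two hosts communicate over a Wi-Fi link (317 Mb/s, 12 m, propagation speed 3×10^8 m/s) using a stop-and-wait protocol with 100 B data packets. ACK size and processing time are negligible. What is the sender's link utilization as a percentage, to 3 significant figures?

t_tx = L/R = 800/317000000 = 2.52366e-06 s.
t_prop = 12/300000000 = 4e-08 s; RTT = 8e-08 s.
Cycle = t_tx + RTT = 2.60366e-06 s.
Utilization = t_tx / cycle = 2.52366e-06/2.60366e-06 = 96.9 %.

96.9 %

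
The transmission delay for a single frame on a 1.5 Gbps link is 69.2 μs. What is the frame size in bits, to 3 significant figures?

L = R × t_tx = 1500000000 b/s × 6.92e-05 s = 103800 bits.

104000 bits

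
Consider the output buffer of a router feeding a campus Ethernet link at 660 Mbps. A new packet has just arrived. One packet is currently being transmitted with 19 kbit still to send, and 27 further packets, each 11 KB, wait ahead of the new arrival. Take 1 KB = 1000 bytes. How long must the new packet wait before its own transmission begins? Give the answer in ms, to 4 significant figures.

Each queued packet: L/R = 88000/660000000 = 0.133333 ms.
27 queued → 3.6 ms.
Plus remaining 19000 bits of current packet: 0.0287879 ms.
Queuing delay = 3.629 ms.

3.629 ms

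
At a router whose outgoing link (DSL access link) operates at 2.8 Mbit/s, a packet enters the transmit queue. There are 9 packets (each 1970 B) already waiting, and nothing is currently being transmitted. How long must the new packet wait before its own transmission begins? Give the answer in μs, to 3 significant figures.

50700 μs

Each queued packet: L/R = 15760/2800000 = 5628.57 μs.
9 queued → 50657.1 μs.
Queuing delay = 50700 μs.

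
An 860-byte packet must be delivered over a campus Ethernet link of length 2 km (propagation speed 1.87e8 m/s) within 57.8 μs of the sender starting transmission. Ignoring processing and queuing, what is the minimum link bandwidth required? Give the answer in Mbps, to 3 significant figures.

146 Mbps

L = 6880 bits.
Propagation delay = 2000 / 187000000 = 10.6952 μs.
Transmission budget = 57.8 − 10.6952 = 47.1048 μs.
R ≥ L / t_tx = 6880 bits / 4.71048e-05 s = 146 Mbps.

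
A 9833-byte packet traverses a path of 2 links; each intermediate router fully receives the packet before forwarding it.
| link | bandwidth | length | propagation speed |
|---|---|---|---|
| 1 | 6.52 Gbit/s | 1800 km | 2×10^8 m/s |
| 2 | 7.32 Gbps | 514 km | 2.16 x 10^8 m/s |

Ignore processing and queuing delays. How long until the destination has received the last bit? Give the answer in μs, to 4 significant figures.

L = 9833 × 8 = 78664 bits.
Transmission delays (L/R per hop): 12.065, 10.7464 μs; sum = 22.8115 μs.
Propagation delays (d/s per hop): 9000, 2379.63 μs; sum = 11379.6 μs.
End-to-end = 11400 μs.

11400 μs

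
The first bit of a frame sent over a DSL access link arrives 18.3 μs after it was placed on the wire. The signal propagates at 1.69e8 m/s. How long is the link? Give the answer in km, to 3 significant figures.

3.09 km

d = s × t_prop = 169000000 × 1.83e-05 = 3.09 km.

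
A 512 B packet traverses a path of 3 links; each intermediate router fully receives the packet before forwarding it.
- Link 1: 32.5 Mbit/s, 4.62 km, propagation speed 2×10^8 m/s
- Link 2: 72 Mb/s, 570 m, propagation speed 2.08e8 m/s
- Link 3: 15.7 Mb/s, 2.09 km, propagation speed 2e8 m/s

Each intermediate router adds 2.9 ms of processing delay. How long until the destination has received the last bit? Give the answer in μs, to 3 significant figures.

L = 512 × 8 = 4096 bits.
Transmission delays (L/R per hop): 126.031, 56.8889, 260.892 μs; sum = 443.811 μs.
Propagation delays (d/s per hop): 23.1, 2.74038, 10.45 μs; sum = 36.2904 μs.
Processing at 2 router(s): 2 × 2.9 ms = 5800 μs.
End-to-end = 6280 μs.

6280 μs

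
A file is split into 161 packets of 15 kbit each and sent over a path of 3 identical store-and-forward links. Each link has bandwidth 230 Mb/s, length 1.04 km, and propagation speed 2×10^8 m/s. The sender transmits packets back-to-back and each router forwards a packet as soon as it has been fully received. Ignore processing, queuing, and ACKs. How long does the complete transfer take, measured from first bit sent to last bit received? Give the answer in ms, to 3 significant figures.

Per-hop transmission t_tx = L/R = 15000/230000000 = 0.0652174 ms.
Per-hop propagation t_prop = 1040/200000000 = 0.0052 ms.
Pipeline fill: first packet needs 3·t_tx to clear all hops; remaining 160 packets each add one t_tx.
Total = (3+161-1)·t_tx + 3·t_prop = 163·0.0652174 + 3·0.0052 = 10.6 ms.

10.6 ms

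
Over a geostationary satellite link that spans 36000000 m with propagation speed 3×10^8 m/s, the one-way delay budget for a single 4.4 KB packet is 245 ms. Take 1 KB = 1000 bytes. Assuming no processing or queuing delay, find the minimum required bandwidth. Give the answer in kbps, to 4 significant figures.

L = 35200 bits.
Propagation delay = 36000000 / 300000000 = 120 ms.
Transmission budget = 245 − 120 = 125 ms.
R ≥ L / t_tx = 35200 bits / 0.125 s = 281.6 kbps.

281.6 kbps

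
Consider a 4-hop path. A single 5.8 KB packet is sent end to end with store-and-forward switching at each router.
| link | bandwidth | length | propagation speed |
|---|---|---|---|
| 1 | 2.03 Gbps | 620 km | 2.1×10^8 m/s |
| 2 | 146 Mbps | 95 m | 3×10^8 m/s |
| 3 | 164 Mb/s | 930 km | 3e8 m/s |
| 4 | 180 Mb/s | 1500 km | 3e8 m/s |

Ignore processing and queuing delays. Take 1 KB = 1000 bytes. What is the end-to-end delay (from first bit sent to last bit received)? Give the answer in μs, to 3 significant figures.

L = 46400 bits.
Transmission delays (L/R per hop): 22.8571, 317.808, 282.927, 257.778 μs; sum = 881.37 μs.
Propagation delays (d/s per hop): 2952.38, 0.316667, 3100, 5000 μs; sum = 11052.7 μs.
End-to-end = 11900 μs.

11900 μs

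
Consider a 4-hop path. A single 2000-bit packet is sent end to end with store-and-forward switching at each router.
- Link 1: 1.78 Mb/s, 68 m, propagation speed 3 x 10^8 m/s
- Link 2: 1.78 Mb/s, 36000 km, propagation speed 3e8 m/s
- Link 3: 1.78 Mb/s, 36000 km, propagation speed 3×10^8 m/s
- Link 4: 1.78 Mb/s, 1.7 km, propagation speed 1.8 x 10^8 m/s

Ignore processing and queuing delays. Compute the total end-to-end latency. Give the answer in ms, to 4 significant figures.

244.5 ms

Transmission delay per hop = L/R = 2000/1780000 = 1.1236 ms; 4 hops → 4.49438 ms.
Propagation delays (d/s per hop): 0.000226667, 120, 120, 0.00944444 ms; sum = 240.01 ms.
End-to-end = 244.5 ms.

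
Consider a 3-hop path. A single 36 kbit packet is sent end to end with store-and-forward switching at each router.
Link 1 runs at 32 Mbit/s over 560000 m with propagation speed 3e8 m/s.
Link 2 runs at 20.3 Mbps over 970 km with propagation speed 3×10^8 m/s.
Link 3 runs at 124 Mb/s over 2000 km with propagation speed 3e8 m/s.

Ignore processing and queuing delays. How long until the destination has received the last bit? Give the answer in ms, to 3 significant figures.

15.0 ms

L = 36000 bits.
Transmission delays (L/R per hop): 1.125, 1.7734, 0.290323 ms; sum = 3.18872 ms.
Propagation delays (d/s per hop): 1.86667, 3.23333, 6.66667 ms; sum = 11.7667 ms.
End-to-end = 15.0 ms.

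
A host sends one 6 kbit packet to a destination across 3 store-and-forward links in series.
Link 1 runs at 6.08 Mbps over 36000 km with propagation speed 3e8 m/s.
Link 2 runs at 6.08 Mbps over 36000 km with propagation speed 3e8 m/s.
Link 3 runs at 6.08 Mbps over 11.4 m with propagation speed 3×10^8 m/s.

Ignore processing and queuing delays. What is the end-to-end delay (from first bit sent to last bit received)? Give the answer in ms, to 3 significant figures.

243 ms

L = 6000 bits.
Transmission delay per hop = L/R = 6000/6080000 = 0.986842 ms; 3 hops → 2.96053 ms.
Propagation delays (d/s per hop): 120, 120, 3.8e-05 ms; sum = 240 ms.
End-to-end = 243 ms.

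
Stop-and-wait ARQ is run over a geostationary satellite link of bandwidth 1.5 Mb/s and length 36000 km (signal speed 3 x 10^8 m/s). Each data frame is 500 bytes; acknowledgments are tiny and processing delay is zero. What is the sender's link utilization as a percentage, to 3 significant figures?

1.10 %

t_tx = L/R = 4000/1500000 = 0.00266667 s.
t_prop = 36000000/300000000 = 0.12 s; RTT = 0.24 s.
Cycle = t_tx + RTT = 0.242667 s.
Utilization = t_tx / cycle = 0.00266667/0.242667 = 1.10 %.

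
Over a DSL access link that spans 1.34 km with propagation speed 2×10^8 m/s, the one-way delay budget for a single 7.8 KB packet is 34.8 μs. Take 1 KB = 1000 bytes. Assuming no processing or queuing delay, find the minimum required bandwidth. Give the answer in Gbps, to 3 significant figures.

L = 62400 bits.
Propagation delay = 1340 / 200000000 = 6.7 μs.
Transmission budget = 34.8 − 6.7 = 28.1 μs.
R ≥ L / t_tx = 62400 bits / 2.81e-05 s = 2.22 Gbps.

2.22 Gbps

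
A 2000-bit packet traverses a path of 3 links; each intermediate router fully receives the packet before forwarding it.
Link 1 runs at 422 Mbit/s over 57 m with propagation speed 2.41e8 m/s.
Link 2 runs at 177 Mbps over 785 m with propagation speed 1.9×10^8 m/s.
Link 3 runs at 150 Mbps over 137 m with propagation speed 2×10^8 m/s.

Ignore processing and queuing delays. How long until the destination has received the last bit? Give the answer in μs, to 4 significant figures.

34.43 μs

Transmission delays (L/R per hop): 4.73934, 11.2994, 13.3333 μs; sum = 29.3721 μs.
Propagation delays (d/s per hop): 0.236515, 4.13158, 0.685 μs; sum = 5.05309 μs.
End-to-end = 34.43 μs.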